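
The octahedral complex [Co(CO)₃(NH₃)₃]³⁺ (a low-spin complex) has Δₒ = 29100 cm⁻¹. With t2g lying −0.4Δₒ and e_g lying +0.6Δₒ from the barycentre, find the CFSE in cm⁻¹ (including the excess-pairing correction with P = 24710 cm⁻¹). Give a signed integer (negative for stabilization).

Ligand charges: 3×(+0) from CO and 3×(+0) from NH₃ sum to +0; with overall charge +3, Co is +3.
Co³⁺: group 9, so d-count = 9 − 3 = 6.
Configuration: t2g^6 e_g^0.
CFSE(orbital) = 6×(-0.4Δₒ) + 0×(0.6Δₒ) = -2.4Δₒ; with Δₒ = 29100 cm⁻¹ that is -69840 cm⁻¹.
Relative to high-spin t2g^4 e_g^2 (1 paired), the low-spin configuration has 2 additional pairs, contributing +2 × 24710 = +49420 cm⁻¹.
Net CFSE = -69840 + 49420 = -20420 cm⁻¹.

-20420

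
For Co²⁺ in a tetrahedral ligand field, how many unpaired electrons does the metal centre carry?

3

Group 9 minus oxidation state +2 gives a d⁷ configuration for Co²⁺.
Tetrahedral splitting is small, so the complex is high-spin.
Configuration: e⁴ t₂³, giving 3 unpaired electrons.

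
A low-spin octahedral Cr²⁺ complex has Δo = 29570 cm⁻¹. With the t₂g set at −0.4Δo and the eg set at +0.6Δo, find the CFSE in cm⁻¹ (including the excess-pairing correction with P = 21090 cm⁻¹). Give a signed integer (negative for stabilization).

-26222

Cr sits in group 6; removing 2 electrons leaves Cr²⁺ with 6 − 2 = 4 d electrons.
The d⁴ electrons fill as t₂g⁴ eg⁰.
Orbital CFSE = 4(-0.4) + 0(0.6) = -1.6Δo = -1.6 × 29570 = -47312 cm⁻¹.
Relative to high-spin t₂g³ eg¹ (0 paired), the low-spin configuration has 1 additional pair, contributing +1 × 21090 = +21090 cm⁻¹.
Overall CFSE = -47312 + 21090 = -26222 cm⁻¹.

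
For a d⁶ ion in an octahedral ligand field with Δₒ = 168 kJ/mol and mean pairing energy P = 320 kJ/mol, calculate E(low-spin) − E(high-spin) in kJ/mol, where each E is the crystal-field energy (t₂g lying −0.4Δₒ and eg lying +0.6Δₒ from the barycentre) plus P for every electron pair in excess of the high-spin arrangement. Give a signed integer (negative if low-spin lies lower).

304

High-spin: t₂g⁴ eg², CFSE = -0.4Δₒ = -67 kJ/mol.
Low-spin t₂g⁶ eg⁰ gives -2.4Δₒ = -403 kJ/mol, but forming 2 extra pairs costs 2P = 640 kJ/mol, so E(LS) = -403 + 640 = 237 kJ/mol.
E(LS) − E(HS) = 237 − (-67) = 304 kJ/mol.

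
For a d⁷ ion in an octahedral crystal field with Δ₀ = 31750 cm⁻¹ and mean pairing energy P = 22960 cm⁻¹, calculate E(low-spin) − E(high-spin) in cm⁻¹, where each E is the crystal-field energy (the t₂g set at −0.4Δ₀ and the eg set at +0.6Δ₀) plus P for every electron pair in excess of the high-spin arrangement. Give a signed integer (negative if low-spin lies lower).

In the high-spin limit (t₂g⁵ eg²) the orbital term is -0.8Δ₀ = -25400 cm⁻¹, with no excess pairing.
Low-spin: t₂g⁶ eg¹, orbital CFSE = -1.8Δ₀ = -57150 cm⁻¹; plus 1 excess pair × P = +22960 cm⁻¹; total -34190 cm⁻¹.
E(LS) − E(HS) = -34190 − (-25400) = -8790 cm⁻¹.

-8790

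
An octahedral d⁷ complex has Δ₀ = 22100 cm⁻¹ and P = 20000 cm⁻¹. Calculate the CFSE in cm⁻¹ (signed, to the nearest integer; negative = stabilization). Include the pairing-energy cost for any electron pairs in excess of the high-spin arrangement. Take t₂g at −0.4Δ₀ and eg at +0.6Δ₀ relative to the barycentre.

Δ₀ > P, so pairing is preferred: the ground state is low-spin.
That gives t₂g⁶ eg¹.
Orbital CFSE = -1.8Δ₀ = -1.8 × 22100 = -39780 cm⁻¹.
Excess pairs vs high-spin: 3 − 2 = 1; pairing cost = +20000 cm⁻¹.
Net CFSE = -39780 + 20000 = -19780 cm⁻¹.

-19780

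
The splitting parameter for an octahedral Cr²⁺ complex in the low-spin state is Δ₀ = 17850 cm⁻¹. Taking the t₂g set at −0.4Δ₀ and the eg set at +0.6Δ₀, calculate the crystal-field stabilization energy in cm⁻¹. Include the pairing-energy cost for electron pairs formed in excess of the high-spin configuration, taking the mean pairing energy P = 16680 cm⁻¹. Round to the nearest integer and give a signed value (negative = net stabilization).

Cr sits in group 6; removing 2 electrons leaves Cr²⁺ with 6 − 2 = 4 d electrons.
Electron filling gives t₂g⁴ eg⁰.
CFSE(orbital) = 4×(-0.4Δ₀) + 0×(0.6Δ₀) = -1.6Δ₀; with Δ₀ = 17850 cm⁻¹ that is -28560 cm⁻¹.
Pairing penalty: 1 pair vs 0 in the high-spin reference → 1 extra × P = 16680 cm⁻¹.
Combining: -28560 + 16680 = -11880 cm⁻¹.

-11880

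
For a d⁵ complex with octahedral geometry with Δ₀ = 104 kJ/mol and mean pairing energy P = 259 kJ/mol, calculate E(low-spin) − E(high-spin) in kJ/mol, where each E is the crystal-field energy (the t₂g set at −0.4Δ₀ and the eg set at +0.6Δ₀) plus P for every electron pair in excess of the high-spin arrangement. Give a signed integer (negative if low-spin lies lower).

310

High-spin d⁵ fills as t₂g³ eg² with CFSE 3(−0.4) + 2(+0.6) = 0.0Δ₀ = 0 kJ/mol.
Low-spin t₂g⁵ eg⁰ gives -2.0Δ₀ = -208 kJ/mol, but forming 2 extra pairs costs 2P = 518 kJ/mol, so E(LS) = -208 + 518 = 310 kJ/mol.
E(LS) − E(HS) = 310 − (0) = 310 kJ/mol.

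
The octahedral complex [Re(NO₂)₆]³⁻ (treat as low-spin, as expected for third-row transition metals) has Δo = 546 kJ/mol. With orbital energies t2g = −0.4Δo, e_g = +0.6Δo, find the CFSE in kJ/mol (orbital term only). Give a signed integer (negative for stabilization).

Each NO₂⁻ contributes -1; 6 × (-1) = -6. With overall charge -3, Re is in the +3 oxidation state.
Re sits in group 7; removing 3 electrons leaves Re³⁺ with 7 − 3 = 4 d electrons.
Electron filling gives t2g^4 e_g^0.
The orbital stabilization is -1.6Δo = -1.6 × 546 = -874 kJ/mol.

-874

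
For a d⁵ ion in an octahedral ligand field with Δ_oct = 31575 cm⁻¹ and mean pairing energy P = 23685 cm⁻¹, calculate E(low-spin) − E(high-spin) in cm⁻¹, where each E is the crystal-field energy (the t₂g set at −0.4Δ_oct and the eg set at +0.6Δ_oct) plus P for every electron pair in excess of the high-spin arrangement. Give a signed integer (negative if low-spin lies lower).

-15780

In the high-spin limit (t₂g³ eg²) the orbital term is 0.0Δ_oct = 0 cm⁻¹, with no excess pairing.
Low-spin t₂g⁵ eg⁰ gives -2.0Δ_oct = -63150 cm⁻¹, but forming 2 extra pairs costs 2P = 47370 cm⁻¹, so E(LS) = -63150 + 47370 = -15780 cm⁻¹.
The difference is -15780 − (0) = -15780 cm⁻¹, so low-spin lies lower.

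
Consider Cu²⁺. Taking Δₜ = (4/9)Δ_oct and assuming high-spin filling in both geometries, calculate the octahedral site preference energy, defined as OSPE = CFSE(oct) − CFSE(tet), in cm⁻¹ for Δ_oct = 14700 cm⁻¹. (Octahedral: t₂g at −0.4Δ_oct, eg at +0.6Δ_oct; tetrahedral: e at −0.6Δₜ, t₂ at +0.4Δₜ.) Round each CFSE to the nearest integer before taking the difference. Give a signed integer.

Cu sits in group 11; removing 2 electrons leaves Cu²⁺ with 11 − 2 = 9 d electrons.
Octahedral high-spin t₂g⁶ eg³: CFSE = -0.6 × 14700 = -8820 cm⁻¹.
In a tetrahedral site the filling is e⁴ t₂⁵: CFSE(tet) = -0.4Δₜ = -0.4 × (4/9)(14700) = -2613 cm⁻¹.
OSPE = CFSE(oct) − CFSE(tet) = -8820 − (-2613) = -6207 cm⁻¹.

-6207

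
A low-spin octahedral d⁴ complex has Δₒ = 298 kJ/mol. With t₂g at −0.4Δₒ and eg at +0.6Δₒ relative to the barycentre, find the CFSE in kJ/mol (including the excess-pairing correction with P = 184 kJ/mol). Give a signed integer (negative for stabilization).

Configuration: t₂g⁴ eg⁰.
Orbital CFSE = 4(-0.4) + 0(0.6) = -1.6Δₒ = -1.6 × 298 = -477 kJ/mol.
Pairing penalty: 1 pair vs 0 in the high-spin reference → 1 extra × P = 184 kJ/mol.
Overall CFSE = -477 + 184 = -293 kJ/mol.

-293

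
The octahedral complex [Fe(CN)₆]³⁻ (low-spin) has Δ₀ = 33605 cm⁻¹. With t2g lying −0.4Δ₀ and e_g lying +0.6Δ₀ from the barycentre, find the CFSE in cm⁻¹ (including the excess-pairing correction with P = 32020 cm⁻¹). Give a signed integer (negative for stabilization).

Each CN⁻ contributes -1; 6 × (-1) = -6. With overall charge -3, Fe is in the +3 oxidation state.
Fe is in group 8, so Fe³⁺ is d⁵ (8 − 3 = 5).
Electron filling gives t2g^5 e_g^0.
CFSE(orbital) = 5×(-0.4Δ₀) + 0×(0.6Δ₀) = -2.0Δ₀; with Δ₀ = 33605 cm⁻¹ that is -67210 cm⁻¹.
Relative to high-spin t2g^3 e_g^2 (0 paired), the low-spin configuration has 2 additional pairs, contributing +2 × 32020 = +64040 cm⁻¹.
Combining: -67210 + 64040 = -3170 cm⁻¹.

-3170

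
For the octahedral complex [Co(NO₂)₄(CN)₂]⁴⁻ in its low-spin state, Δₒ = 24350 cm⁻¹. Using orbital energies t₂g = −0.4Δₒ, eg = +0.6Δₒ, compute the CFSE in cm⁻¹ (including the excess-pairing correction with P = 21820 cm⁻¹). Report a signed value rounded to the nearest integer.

Ligand charges: 4×(-1) from NO₂⁻ and 2×(-1) from CN⁻ sum to -6; with overall charge -4, Co is +2.
Co is in group 9, so Co²⁺ is d⁷ (9 − 2 = 7).
Configuration: t₂g⁶ eg¹.
Orbital CFSE = 6(-0.4) + 1(0.6) = -1.8Δₒ = -1.8 × 24350 = -43830 cm⁻¹.
Pairing penalty: 3 pairs vs 2 in the high-spin reference → 1 extra × P = 21820 cm⁻¹.
Net CFSE = -43830 + 21820 = -22010 cm⁻¹.

-22010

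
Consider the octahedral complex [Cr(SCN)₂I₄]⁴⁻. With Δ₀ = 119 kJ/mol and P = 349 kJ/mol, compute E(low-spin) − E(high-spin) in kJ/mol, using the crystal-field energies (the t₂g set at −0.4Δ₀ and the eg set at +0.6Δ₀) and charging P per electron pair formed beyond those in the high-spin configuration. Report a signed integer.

230

Ligand charges: 2×(-1) from SCN⁻ and 4×(-1) from I⁻ sum to -6; with overall charge -4, Cr is +2.
Cr²⁺: group 6, so d-count = 6 − 2 = 4.
In the high-spin limit (t₂g³ eg¹) the orbital term is -0.6Δ₀ = -71 kJ/mol, with no excess pairing.
Low-spin: t₂g⁴ eg⁰, orbital CFSE = -1.6Δ₀ = -190 kJ/mol; plus 1 excess pair × P = +349 kJ/mol; total 159 kJ/mol.
E(LS) − E(HS) = 159 − (-71) = 230 kJ/mol.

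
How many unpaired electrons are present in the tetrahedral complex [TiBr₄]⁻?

Each Br⁻ contributes -1; 4 × (-1) = -4. With overall charge -1, Ti is in the +3 oxidation state.
Ti is in group 4, so Ti³⁺ is d¹ (4 − 3 = 1).
With tetrahedral geometry the complex is necessarily high-spin.
Configuration: e¹ t₂⁰, giving 1 unpaired electron.

1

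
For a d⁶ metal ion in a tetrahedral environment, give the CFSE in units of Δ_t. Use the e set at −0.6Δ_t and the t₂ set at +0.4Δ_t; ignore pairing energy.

-0.6 Δ_t

Tetrahedral fields are weak (Δₜ ≈ 4/9 Δₒ), so electrons fill high-spin.
Configuration: e³ t₂³.
CFSE = 3(-0.6Δ_t) + 3(0.4Δ_t) = -1.8Δ_t + 1.2Δ_t = -0.6Δ_t.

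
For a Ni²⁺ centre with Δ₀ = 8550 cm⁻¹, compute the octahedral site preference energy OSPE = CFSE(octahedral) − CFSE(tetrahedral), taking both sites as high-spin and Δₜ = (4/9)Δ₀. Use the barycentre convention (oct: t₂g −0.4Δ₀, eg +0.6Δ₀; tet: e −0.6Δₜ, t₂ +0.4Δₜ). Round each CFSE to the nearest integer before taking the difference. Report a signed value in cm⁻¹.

-7220

Ni is in group 10, so Ni²⁺ is d⁸ (10 − 2 = 8).
In an octahedral site d⁸ (HS) is t2g^6 e_g^2, giving CFSE(oct) = -1.2Δ₀ = -10260 cm⁻¹.
Tetrahedral e^4 t2^4 gives -0.8Δₜ = -0.8 × (4/9) × 8550 = -3040 cm⁻¹.
OSPE = CFSE(oct) − CFSE(tet) = -10260 − (-3040) = -7220 cm⁻¹.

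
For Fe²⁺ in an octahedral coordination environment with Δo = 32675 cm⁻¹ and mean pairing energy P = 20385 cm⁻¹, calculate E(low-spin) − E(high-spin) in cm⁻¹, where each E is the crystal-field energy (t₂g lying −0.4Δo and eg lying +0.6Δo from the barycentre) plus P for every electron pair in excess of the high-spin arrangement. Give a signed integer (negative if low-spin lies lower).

Fe sits in group 8; removing 2 electrons leaves Fe²⁺ with 8 − 2 = 6 d electrons.
In the high-spin limit (t₂g⁴ eg²) the orbital term is -0.4Δo = -13070 cm⁻¹, with no excess pairing.
Low-spin t₂g⁶ eg⁰ gives -2.4Δo = -78420 cm⁻¹, but forming 2 extra pairs costs 2P = 40770 cm⁻¹, so E(LS) = -78420 + 40770 = -37650 cm⁻¹.
E(LS) − E(HS) = -37650 − (-13070) = -24580 cm⁻¹.

-24580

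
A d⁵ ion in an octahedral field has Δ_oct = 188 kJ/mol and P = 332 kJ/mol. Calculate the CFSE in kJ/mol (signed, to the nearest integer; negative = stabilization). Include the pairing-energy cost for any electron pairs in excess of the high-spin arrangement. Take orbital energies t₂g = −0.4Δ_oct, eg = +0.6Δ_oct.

0

Here Δ_oct < P (188 < 332), so the high-spin state is favoured.
Configuration: t₂g³ eg².
Orbital CFSE = 0.0Δ_oct = 0.0 × 188 = 0 kJ/mol.
High-spin has no excess pairs, so no pairing correction applies.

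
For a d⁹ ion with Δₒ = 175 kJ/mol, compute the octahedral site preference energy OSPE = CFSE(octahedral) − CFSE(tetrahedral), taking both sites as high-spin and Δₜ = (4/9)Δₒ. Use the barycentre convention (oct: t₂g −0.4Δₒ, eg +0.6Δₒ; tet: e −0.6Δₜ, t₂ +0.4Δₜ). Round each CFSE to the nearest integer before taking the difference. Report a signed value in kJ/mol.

-74

In an octahedral site d⁹ (HS) is t₂g⁶ eg³, giving CFSE(oct) = -0.6Δₒ = -105 kJ/mol.
Tetrahedral: e⁴ t₂⁵, CFSE = 4(−0.6) + 5(+0.4) = -0.4Δₜ = -0.4 × (4/9) × 175 = -31 kJ/mol.
OSPE = -105 − (-31) = -74 kJ/mol.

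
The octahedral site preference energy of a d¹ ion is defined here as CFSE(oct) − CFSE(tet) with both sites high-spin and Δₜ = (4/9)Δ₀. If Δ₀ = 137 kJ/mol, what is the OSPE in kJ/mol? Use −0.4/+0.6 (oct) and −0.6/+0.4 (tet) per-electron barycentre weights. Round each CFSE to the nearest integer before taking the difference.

In an octahedral site d¹ (HS) is t₂g¹ eg⁰, giving CFSE(oct) = -0.4Δ₀ = -55 kJ/mol.
In a tetrahedral site the filling is e¹ t₂⁰: CFSE(tet) = -0.6Δₜ = -0.6 × (4/9)(137) = -37 kJ/mol.
Subtracting, OSPE = -55 − (-37) = -18 kJ/mol.

-18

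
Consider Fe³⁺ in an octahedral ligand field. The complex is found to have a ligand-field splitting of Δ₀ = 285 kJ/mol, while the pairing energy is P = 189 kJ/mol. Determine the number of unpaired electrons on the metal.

Fe sits in group 8; removing 3 electrons leaves Fe³⁺ with 8 − 3 = 5 d electrons.
With Δ₀ > P the complex is low-spin.
Configuration: t₂g⁵ eg⁰.
Unpaired electrons: 1.

1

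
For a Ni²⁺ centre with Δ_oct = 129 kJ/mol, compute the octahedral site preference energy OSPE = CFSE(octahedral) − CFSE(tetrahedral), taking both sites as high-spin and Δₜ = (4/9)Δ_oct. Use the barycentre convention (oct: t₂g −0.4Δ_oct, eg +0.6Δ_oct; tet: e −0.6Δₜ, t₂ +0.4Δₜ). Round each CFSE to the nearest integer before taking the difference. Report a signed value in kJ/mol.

Group 10 minus oxidation state +2 gives a d⁸ configuration for Ni²⁺.
Octahedral high-spin t2g^6 e_g^2: CFSE = -1.2 × 129 = -155 kJ/mol.
Tetrahedral: e^4 t2^4, CFSE = 4(−0.6) + 4(+0.4) = -0.8Δₜ = -0.8 × (4/9) × 129 = -46 kJ/mol.
Subtracting, OSPE = -155 − (-46) = -109 kJ/mol.

-109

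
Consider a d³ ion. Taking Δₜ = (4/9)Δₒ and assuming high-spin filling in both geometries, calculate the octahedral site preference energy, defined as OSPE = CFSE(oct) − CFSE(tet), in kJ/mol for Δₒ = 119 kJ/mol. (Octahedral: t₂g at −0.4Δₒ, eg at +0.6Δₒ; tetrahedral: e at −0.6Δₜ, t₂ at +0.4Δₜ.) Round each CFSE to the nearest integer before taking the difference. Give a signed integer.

-101

Octahedral (high-spin): t2g^3 e_g^0, CFSE = 3(−0.4) + 0(+0.6) = -1.2Δₒ = -1.2 × 119 = -143 kJ/mol.
Tetrahedral: e^2 t2^1, CFSE = 2(−0.6) + 1(+0.4) = -0.8Δₜ = -0.8 × (4/9) × 119 = -42 kJ/mol.
OSPE = -143 − (-42) = -101 kJ/mol.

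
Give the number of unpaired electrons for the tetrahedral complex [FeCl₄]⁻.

5

Each Cl⁻ contributes -1; 4 × (-1) = -4. With overall charge -1, Fe is in the +3 oxidation state.
Fe is in group 8, so Fe³⁺ is d⁵ (8 − 3 = 5).
With tetrahedral geometry the complex is necessarily high-spin.
Configuration: e^2 t2^3, giving 5 unpaired electrons.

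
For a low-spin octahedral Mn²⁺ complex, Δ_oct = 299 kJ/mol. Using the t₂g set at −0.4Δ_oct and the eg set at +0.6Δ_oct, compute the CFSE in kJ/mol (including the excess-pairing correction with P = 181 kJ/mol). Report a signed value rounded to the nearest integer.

-236

Group 7 minus oxidation state +2 gives a d⁵ configuration for Mn²⁺.
Electron filling gives t₂g⁵ eg⁰.
Orbital CFSE = 5(-0.4) + 0(0.6) = -2.0Δ_oct = -2.0 × 299 = -598 kJ/mol.
Relative to high-spin t₂g³ eg² (0 paired), the low-spin configuration has 2 additional pairs, contributing +2 × 181 = +362 kJ/mol.
Net CFSE = -598 + 362 = -236 kJ/mol.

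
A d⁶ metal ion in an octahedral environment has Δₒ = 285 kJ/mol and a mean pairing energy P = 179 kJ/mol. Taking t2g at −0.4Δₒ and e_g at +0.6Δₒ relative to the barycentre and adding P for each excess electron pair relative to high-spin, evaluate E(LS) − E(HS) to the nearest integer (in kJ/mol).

-212

High-spin: t2g^4 e_g^2, CFSE = -0.4Δₒ = -114 kJ/mol.
For low-spin the configuration is t2g^6 e_g^0: orbital energy -2.4 × 285 = -684 kJ/mol, and 2 additional pairs relative to high-spin add 358 kJ/mol, giving -326 kJ/mol.
E(LS) − E(HS) = -326 − (-114) = -212 kJ/mol.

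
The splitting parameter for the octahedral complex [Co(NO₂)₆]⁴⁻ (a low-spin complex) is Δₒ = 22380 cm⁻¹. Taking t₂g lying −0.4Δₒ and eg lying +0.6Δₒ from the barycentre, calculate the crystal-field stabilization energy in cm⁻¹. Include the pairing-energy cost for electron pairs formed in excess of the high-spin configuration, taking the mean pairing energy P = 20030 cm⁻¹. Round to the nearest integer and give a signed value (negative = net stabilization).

-20254

Each NO₂⁻ contributes -1; 6 × (-1) = -6. With overall charge -4, Co is in the +2 oxidation state.
Group 9 minus oxidation state +2 gives a d⁷ configuration for Co²⁺.
Configuration: t₂g⁶ eg¹.
The orbital stabilization is -1.8Δₒ = -1.8 × 22380 = -40284 cm⁻¹.
Pairing penalty: 3 pairs vs 2 in the high-spin reference → 1 extra × P = 20030 cm⁻¹.
Net CFSE = -40284 + 20030 = -20254 cm⁻¹.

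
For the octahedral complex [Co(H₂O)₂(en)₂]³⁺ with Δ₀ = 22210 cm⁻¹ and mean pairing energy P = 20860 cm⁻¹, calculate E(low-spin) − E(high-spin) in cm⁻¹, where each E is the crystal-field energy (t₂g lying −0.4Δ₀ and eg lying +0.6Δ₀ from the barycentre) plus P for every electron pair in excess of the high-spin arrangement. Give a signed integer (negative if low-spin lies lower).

-2700

Ligand charges: 2×(+0) from H₂O and 2×(+0) from en sum to +0; with overall charge +3, Co is +3.
Co sits in group 9; removing 3 electrons leaves Co³⁺ with 9 − 3 = 6 d electrons.
High-spin d⁶ fills as t₂g⁴ eg² with CFSE 4(−0.4) + 2(+0.6) = -0.4Δ₀ = -8884 cm⁻¹.
Low-spin t₂g⁶ eg⁰ gives -2.4Δ₀ = -53304 cm⁻¹, but forming 2 extra pairs costs 2P = 41720 cm⁻¹, so E(LS) = -53304 + 41720 = -11584 cm⁻¹.
The difference is -11584 − (-8884) = -2700 cm⁻¹, so low-spin lies lower.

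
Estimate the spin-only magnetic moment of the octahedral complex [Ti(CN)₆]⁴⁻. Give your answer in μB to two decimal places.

2.83 μB

Each CN⁻ contributes -1; 6 × (-1) = -6. With overall charge -4, Ti is in the +2 oxidation state.
Ti is in group 4, so Ti²⁺ is d² (4 − 2 = 2).
Configuration: t₂g² eg⁰ → 2 unpaired electrons.
μ(spin-only) = √[2(2+2)] = √8 ≈ 2.83 μB.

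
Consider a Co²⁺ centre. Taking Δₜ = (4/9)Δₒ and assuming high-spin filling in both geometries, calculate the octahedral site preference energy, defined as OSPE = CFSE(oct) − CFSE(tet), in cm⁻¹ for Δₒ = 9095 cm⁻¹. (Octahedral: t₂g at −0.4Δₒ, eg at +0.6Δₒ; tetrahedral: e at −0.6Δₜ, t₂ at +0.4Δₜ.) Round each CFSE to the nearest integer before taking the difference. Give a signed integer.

-2425

Co sits in group 9; removing 2 electrons leaves Co²⁺ with 9 − 2 = 7 d electrons.
Octahedral (high-spin): t2g^5 e_g^2, CFSE = 5(−0.4) + 2(+0.6) = -0.8Δₒ = -0.8 × 9095 = -7276 cm⁻¹.
Tetrahedral e^4 t2^3 gives -1.2Δₜ = -1.2 × (4/9) × 9095 = -4851 cm⁻¹.
Subtracting, OSPE = -7276 − (-4851) = -2425 cm⁻¹.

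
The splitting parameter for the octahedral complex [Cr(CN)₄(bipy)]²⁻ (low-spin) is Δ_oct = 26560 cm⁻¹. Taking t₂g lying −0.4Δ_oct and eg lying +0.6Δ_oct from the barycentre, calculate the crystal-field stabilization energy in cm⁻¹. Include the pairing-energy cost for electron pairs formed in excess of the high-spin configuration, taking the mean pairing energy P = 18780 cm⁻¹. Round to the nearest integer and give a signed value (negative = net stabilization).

-23716

Ligand charges: 4×(-1) from CN⁻ and 1×(+0) from bipy sum to -4; with overall charge -2, Cr is +2.
Group 6 minus oxidation state +2 gives a d⁴ configuration for Cr²⁺.
The d⁴ electrons fill as t₂g⁴ eg⁰.
CFSE(orbital) = 4×(-0.4Δ_oct) + 0×(0.6Δ_oct) = -1.6Δ_oct; with Δ_oct = 26560 cm⁻¹ that is -42496 cm⁻¹.
High-spin d⁴ would be t₂g³ eg¹ with 0 pairs; low-spin has 1, so 1 excess pair costs +1P = +18780 cm⁻¹.
Net CFSE = -42496 + 18780 = -23716 cm⁻¹.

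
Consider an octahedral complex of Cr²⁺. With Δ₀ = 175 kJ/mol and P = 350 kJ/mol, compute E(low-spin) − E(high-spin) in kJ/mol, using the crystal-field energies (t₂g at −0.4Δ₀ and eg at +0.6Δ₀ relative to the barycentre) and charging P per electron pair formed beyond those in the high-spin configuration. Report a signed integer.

Cr²⁺: group 6, so d-count = 6 − 2 = 4.
In the high-spin limit (t₂g³ eg¹) the orbital term is -0.6Δ₀ = -105 kJ/mol, with no excess pairing.
For low-spin the configuration is t₂g⁴ eg⁰: orbital energy -1.6 × 175 = -280 kJ/mol, and 1 additional pair relative to high-spin adds 350 kJ/mol, giving 70 kJ/mol.
E(LS) − E(HS) = 70 − (-105) = 175 kJ/mol.

175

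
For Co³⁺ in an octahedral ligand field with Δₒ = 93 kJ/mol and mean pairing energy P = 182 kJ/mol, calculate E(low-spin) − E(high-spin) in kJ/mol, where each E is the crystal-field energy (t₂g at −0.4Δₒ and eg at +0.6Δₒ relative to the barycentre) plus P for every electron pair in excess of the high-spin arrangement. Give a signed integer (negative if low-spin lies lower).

178

Co³⁺: group 9, so d-count = 9 − 3 = 6.
In the high-spin limit (t₂g⁴ eg²) the orbital term is -0.4Δₒ = -37 kJ/mol, with no excess pairing.
For low-spin the configuration is t₂g⁶ eg⁰: orbital energy -2.4 × 93 = -223 kJ/mol, and 2 additional pairs relative to high-spin add 364 kJ/mol, giving 141 kJ/mol.
Thus E(LS) − E(HS) = 178 kJ/mol.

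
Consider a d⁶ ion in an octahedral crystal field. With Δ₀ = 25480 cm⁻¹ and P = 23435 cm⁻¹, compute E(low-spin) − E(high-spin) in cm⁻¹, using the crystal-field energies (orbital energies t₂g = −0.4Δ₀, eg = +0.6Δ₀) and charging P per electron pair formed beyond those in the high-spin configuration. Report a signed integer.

-4090

High-spin d⁶ fills as t₂g⁴ eg² with CFSE 4(−0.4) + 2(+0.6) = -0.4Δ₀ = -10192 cm⁻¹.
Low-spin t₂g⁶ eg⁰ gives -2.4Δ₀ = -61152 cm⁻¹, but forming 2 extra pairs costs 2P = 46870 cm⁻¹, so E(LS) = -61152 + 46870 = -14282 cm⁻¹.
E(LS) − E(HS) = -14282 − (-10192) = -4090 cm⁻¹.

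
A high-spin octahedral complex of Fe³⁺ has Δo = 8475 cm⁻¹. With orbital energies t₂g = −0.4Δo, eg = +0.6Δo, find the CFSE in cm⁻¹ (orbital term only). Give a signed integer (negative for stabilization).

0

Fe is in group 8, so Fe³⁺ is d⁵ (8 − 3 = 5).
Configuration: t₂g³ eg².
Orbital CFSE = 3(-0.4) + 2(0.6) = 0.0Δo = 0.0 × 8475 = 0 cm⁻¹.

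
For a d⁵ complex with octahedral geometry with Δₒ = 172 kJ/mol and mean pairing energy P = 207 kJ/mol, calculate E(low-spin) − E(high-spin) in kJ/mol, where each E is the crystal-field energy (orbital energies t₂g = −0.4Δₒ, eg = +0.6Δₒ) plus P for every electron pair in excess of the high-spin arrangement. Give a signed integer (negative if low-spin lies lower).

70

High-spin d⁵ fills as t₂g³ eg² with CFSE 3(−0.4) + 2(+0.6) = 0.0Δₒ = 0 kJ/mol.
For low-spin the configuration is t₂g⁵ eg⁰: orbital energy -2.0 × 172 = -344 kJ/mol, and 2 additional pairs relative to high-spin add 414 kJ/mol, giving 70 kJ/mol.
E(LS) − E(HS) = 70 − (0) = 70 kJ/mol.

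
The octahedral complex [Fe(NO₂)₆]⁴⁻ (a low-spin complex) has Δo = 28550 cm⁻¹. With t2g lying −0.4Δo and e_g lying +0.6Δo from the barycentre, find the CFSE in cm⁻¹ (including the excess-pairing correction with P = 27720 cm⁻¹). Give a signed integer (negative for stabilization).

Each NO₂⁻ contributes -1; 6 × (-1) = -6. With overall charge -4, Fe is in the +2 oxidation state.
Fe sits in group 8; removing 2 electrons leaves Fe²⁺ with 8 − 2 = 6 d electrons.
Electron filling gives t2g^6 e_g^0.
Orbital CFSE = 6(-0.4) + 0(0.6) = -2.4Δo = -2.4 × 28550 = -68520 cm⁻¹.
Pairing penalty: 3 pairs vs 1 in the high-spin reference → 2 extra × P = 55440 cm⁻¹.
Net CFSE = -68520 + 55440 = -13080 cm⁻¹.

-13080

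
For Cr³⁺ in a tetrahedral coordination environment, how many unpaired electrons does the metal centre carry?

3

Cr sits in group 6; removing 3 electrons leaves Cr³⁺ with 6 − 3 = 3 d electrons.
With tetrahedral geometry the complex is necessarily high-spin.
Configuration: e² t₂¹, giving 3 unpaired electrons.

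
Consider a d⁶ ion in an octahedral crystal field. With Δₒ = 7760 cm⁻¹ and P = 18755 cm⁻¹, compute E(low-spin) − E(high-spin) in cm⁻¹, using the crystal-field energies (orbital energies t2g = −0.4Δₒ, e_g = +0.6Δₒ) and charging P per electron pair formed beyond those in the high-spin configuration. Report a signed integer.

In the high-spin limit (t2g^4 e_g^2) the orbital term is -0.4Δₒ = -3104 cm⁻¹, with no excess pairing.
Low-spin t2g^6 e_g^0 gives -2.4Δₒ = -18624 cm⁻¹, but forming 2 extra pairs costs 2P = 37510 cm⁻¹, so E(LS) = -18624 + 37510 = 18886 cm⁻¹.
The difference is 18886 − (-3104) = 21990 cm⁻¹, so high-spin lies lower.

21990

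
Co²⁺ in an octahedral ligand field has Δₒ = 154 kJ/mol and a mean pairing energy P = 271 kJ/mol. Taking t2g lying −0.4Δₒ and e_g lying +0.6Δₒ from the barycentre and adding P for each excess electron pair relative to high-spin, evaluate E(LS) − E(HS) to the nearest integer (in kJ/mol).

117

Group 9 minus oxidation state +2 gives a d⁷ configuration for Co²⁺.
High-spin: t2g^5 e_g^2, CFSE = -0.8Δₒ = -123 kJ/mol.
Low-spin: t2g^6 e_g^1, orbital CFSE = -1.8Δₒ = -277 kJ/mol; plus 1 excess pair × P = +271 kJ/mol; total -6 kJ/mol.
Thus E(LS) − E(HS) = 117 kJ/mol.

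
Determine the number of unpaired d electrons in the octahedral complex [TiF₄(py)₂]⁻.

Ligand charges: 4×(-1) from F⁻ and 2×(+0) from py sum to -4; with overall charge -1, Ti is +3.
Ti is in group 4, so Ti³⁺ is d¹ (4 − 3 = 1).
Configuration: t2g^1 e_g^0, giving 1 unpaired electron.

1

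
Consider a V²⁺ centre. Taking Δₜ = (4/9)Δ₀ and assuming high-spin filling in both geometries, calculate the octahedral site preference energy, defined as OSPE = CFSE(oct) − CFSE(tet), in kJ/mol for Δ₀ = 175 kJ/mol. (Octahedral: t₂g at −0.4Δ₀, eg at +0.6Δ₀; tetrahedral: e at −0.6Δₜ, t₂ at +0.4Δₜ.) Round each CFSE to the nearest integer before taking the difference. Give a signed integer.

-148

Group 5 minus oxidation state +2 gives a d³ configuration for V²⁺.
In an octahedral site d³ (HS) is t2g^3 e_g^0, giving CFSE(oct) = -1.2Δ₀ = -210 kJ/mol.
In a tetrahedral site the filling is e^2 t2^1: CFSE(tet) = -0.8Δₜ = -0.8 × (4/9)(175) = -62 kJ/mol.
OSPE = CFSE(oct) − CFSE(tet) = -210 − (-62) = -148 kJ/mol.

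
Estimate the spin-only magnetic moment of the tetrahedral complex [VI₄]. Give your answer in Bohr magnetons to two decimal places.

1.73 Bohr magnetons

Each I⁻ contributes -1; 4 × (-1) = -4. With overall charge +0, V is in the +4 oxidation state.
Group 5 minus oxidation state +4 gives a d¹ configuration for V⁴⁺.
Tetrahedral splitting is small, so the complex is high-spin.
Configuration: e¹ t₂⁰ → 1 unpaired electron.
μ(spin-only) = √[1(1+2)] = √3 ≈ 1.73 Bohr magnetons.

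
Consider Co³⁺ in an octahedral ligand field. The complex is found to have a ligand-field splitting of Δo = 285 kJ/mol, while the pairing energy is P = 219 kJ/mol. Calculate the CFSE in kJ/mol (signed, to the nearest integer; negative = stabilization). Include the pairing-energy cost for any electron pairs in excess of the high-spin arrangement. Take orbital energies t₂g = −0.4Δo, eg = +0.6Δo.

-246

Co sits in group 9; removing 3 electrons leaves Co³⁺ with 9 − 3 = 6 d electrons.
With Δo > P the complex is low-spin.
That gives t₂g⁶ eg⁰.
Orbital CFSE = -2.4Δo = -2.4 × 285 = -684 kJ/mol.
Excess pairs vs high-spin: 3 − 1 = 2; pairing cost = +438 kJ/mol.
Net CFSE = -684 + 438 = -246 kJ/mol.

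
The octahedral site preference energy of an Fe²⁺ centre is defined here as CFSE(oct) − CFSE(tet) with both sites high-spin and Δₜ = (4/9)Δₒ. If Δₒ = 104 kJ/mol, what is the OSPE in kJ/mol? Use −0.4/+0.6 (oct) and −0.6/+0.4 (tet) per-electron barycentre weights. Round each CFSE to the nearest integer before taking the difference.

Fe²⁺: group 8, so d-count = 8 − 2 = 6.
Octahedral (high-spin): t2g^4 e_g^2, CFSE = 4(−0.4) + 2(+0.6) = -0.4Δₒ = -0.4 × 104 = -42 kJ/mol.
Tetrahedral: e^3 t2^3, CFSE = 3(−0.6) + 3(+0.4) = -0.6Δₜ = -0.6 × (4/9) × 104 = -28 kJ/mol.
OSPE = CFSE(oct) − CFSE(tet) = -42 − (-28) = -14 kJ/mol.

-14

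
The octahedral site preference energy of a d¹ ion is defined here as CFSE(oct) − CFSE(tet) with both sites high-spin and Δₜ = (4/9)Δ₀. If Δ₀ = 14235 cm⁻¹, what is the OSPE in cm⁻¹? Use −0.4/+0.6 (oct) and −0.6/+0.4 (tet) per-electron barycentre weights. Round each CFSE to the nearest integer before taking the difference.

-1898

Octahedral high-spin t₂g¹ eg⁰: CFSE = -0.4 × 14235 = -5694 cm⁻¹.
In a tetrahedral site the filling is e¹ t₂⁰: CFSE(tet) = -0.6Δₜ = -0.6 × (4/9)(14235) = -3796 cm⁻¹.
OSPE = -5694 − (-3796) = -1898 cm⁻¹.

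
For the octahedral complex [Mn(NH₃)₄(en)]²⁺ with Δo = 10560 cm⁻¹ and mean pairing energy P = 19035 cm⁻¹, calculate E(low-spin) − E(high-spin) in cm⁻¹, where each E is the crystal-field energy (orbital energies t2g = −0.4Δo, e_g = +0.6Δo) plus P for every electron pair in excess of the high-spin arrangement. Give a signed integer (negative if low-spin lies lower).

16950

Ligand charges: 4×(+0) from NH₃ and 1×(+0) from en sum to +0; with overall charge +2, Mn is +2.
Mn²⁺: group 7, so d-count = 7 − 2 = 5.
High-spin: t2g^3 e_g^2, CFSE = 0.0Δo = 0 cm⁻¹.
Low-spin: t2g^5 e_g^0, orbital CFSE = -2.0Δo = -21120 cm⁻¹; plus 2 excess pairs × P = +38070 cm⁻¹; total 16950 cm⁻¹.
The difference is 16950 − (0) = 16950 cm⁻¹, so high-spin lies lower.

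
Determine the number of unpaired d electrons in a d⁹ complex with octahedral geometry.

For octahedral d⁹ the high- and low-spin configurations coincide.
Configuration: t₂g⁶ eg³, giving 1 unpaired electron.

1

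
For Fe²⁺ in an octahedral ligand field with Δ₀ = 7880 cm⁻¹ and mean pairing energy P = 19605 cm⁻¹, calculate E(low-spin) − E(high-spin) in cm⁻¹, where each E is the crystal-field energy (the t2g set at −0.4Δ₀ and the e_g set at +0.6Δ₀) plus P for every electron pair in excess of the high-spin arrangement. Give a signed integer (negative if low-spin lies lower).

Fe sits in group 8; removing 2 electrons leaves Fe²⁺ with 8 − 2 = 6 d electrons.
In the high-spin limit (t2g^4 e_g^2) the orbital term is -0.4Δ₀ = -3152 cm⁻¹, with no excess pairing.
For low-spin the configuration is t2g^6 e_g^0: orbital energy -2.4 × 7880 = -18912 cm⁻¹, and 2 additional pairs relative to high-spin add 39210 cm⁻¹, giving 20298 cm⁻¹.
E(LS) − E(HS) = 20298 − (-3152) = 23450 cm⁻¹.

23450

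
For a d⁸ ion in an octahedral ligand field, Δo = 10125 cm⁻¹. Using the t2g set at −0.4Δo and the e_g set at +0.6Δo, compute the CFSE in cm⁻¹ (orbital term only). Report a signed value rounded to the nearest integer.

Electron filling gives t2g^6 e_g^2.
The orbital stabilization is -1.2Δo = -1.2 × 10125 = -12150 cm⁻¹.

-12150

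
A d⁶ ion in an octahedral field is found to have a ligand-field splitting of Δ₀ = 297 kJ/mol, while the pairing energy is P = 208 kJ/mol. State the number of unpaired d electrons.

Since Δ₀ = 297 kJ/mol > P = 208 kJ/mol, the complex adopts the low-spin configuration.
That gives t2g^6 e_g^0.
Unpaired electrons: 0.

0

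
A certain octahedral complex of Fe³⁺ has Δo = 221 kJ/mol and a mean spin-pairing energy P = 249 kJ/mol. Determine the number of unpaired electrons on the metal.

5

Group 8 minus oxidation state +3 gives a d⁵ configuration for Fe³⁺.
Since Δo = 221 kJ/mol < P = 249 kJ/mol, the complex adopts the high-spin configuration.
That gives t₂g³ eg².
Unpaired electrons: 5.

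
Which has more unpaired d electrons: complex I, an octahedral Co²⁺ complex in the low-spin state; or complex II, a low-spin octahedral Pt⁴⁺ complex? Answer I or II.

I: Co²⁺: group 9, so d-count = 9 − 2 = 7; t₂g⁶ eg¹ → 1 unpaired.
II: Pt sits in group 10; removing 4 electrons leaves Pt⁴⁺ with 10 − 4 = 6 d electrons; t2g^6 e_g^0 → 0 unpaired.
So I has more unpaired electrons.

I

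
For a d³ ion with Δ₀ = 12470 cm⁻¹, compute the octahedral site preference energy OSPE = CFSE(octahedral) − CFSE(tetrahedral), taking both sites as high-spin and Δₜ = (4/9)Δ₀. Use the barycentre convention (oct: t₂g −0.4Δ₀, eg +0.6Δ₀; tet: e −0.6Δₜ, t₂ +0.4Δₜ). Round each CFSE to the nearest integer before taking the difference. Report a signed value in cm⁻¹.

In an octahedral site d³ (HS) is t₂g³ eg⁰, giving CFSE(oct) = -1.2Δ₀ = -14964 cm⁻¹.
Tetrahedral e² t₂¹ gives -0.8Δₜ = -0.8 × (4/9) × 12470 = -4434 cm⁻¹.
Subtracting, OSPE = -14964 − (-4434) = -10530 cm⁻¹.

-10530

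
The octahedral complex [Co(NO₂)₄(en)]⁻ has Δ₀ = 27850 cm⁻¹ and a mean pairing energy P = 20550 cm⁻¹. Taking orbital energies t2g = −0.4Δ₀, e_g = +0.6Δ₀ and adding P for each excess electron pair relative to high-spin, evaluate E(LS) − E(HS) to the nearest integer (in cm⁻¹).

-14600

Ligand charges: 4×(-1) from NO₂⁻ and 1×(+0) from en sum to -4; with overall charge -1, Co is +3.
Co sits in group 9; removing 3 electrons leaves Co³⁺ with 9 − 3 = 6 d electrons.
High-spin: t2g^4 e_g^2, CFSE = -0.4Δ₀ = -11140 cm⁻¹.
Low-spin: t2g^6 e_g^0, orbital CFSE = -2.4Δ₀ = -66840 cm⁻¹; plus 2 excess pairs × P = +41100 cm⁻¹; total -25740 cm⁻¹.
Thus E(LS) − E(HS) = -14600 cm⁻¹.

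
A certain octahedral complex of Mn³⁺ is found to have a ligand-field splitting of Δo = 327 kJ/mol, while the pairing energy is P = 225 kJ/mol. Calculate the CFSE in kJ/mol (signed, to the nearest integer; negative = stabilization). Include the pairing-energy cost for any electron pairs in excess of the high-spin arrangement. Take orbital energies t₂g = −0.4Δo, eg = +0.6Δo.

-298

Mn³⁺: group 7, so d-count = 7 − 3 = 4.
Here Δo > P (327 > 225), so the low-spin state is favoured.
Filling d⁴ accordingly: t₂g⁴ eg⁰.
Orbital CFSE = -1.6Δo = -1.6 × 327 = -523 kJ/mol.
Excess pairs vs high-spin: 1 − 0 = 1; pairing cost = +225 kJ/mol.
Net CFSE = -523 + 225 = -298 kJ/mol.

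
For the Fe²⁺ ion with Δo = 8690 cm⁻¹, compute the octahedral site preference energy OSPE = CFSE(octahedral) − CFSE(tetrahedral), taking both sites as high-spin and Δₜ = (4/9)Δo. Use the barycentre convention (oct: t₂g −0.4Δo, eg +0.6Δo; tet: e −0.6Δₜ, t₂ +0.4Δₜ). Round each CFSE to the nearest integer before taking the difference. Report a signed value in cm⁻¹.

-1159

Fe sits in group 8; removing 2 electrons leaves Fe²⁺ with 8 − 2 = 6 d electrons.
Octahedral high-spin t₂g⁴ eg²: CFSE = -0.4 × 8690 = -3476 cm⁻¹.
Tetrahedral e³ t₂³ gives -0.6Δₜ = -0.6 × (4/9) × 8690 = -2317 cm⁻¹.
OSPE = -3476 − (-2317) = -1159 cm⁻¹.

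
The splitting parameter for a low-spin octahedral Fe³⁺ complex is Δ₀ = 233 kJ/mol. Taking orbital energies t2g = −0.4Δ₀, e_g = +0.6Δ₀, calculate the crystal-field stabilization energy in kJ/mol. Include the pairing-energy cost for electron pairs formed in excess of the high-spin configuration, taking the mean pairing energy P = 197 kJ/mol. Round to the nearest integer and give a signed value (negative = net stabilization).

-72

Fe is in group 8, so Fe³⁺ is d⁵ (8 − 3 = 5).
Configuration: t2g^5 e_g^0.
The orbital stabilization is -2.0Δ₀ = -2.0 × 233 = -466 kJ/mol.
Relative to high-spin t2g^3 e_g^2 (0 paired), the low-spin configuration has 2 additional pairs, contributing +2 × 197 = +394 kJ/mol.
Overall CFSE = -466 + 394 = -72 kJ/mol.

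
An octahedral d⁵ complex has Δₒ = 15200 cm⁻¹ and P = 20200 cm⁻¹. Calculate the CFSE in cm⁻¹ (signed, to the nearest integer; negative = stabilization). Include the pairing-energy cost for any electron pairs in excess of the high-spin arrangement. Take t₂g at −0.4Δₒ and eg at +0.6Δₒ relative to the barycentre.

Since Δₒ = 15200 cm⁻¹ < P = 20200 cm⁻¹, the complex adopts the high-spin configuration.
Configuration: t₂g³ eg².
Orbital CFSE = 0.0Δₒ = 0.0 × 15200 = 0 cm⁻¹.
High-spin has no excess pairs, so no pairing correction applies.

0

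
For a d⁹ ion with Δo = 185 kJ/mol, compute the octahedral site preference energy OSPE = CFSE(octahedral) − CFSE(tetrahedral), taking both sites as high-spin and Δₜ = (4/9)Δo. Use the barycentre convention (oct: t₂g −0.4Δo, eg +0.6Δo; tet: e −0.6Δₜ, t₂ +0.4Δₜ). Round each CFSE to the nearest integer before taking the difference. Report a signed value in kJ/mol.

Octahedral (high-spin): t₂g⁶ eg³, CFSE = 6(−0.4) + 3(+0.6) = -0.6Δo = -0.6 × 185 = -111 kJ/mol.
In a tetrahedral site the filling is e⁴ t₂⁵: CFSE(tet) = -0.4Δₜ = -0.4 × (4/9)(185) = -33 kJ/mol.
OSPE = CFSE(oct) − CFSE(tet) = -111 − (-33) = -78 kJ/mol.

-78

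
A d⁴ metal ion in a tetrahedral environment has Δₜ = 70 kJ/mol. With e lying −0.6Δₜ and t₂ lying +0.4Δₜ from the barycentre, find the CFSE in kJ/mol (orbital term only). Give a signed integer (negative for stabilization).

-28

Tetrahedral splitting is small, so the complex is high-spin.
Configuration: e² t₂².
The orbital stabilization is -0.4Δₜ = -0.4 × 70 = -28 kJ/mol.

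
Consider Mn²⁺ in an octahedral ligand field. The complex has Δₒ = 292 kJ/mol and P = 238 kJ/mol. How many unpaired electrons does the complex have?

1

Mn²⁺: group 7, so d-count = 7 − 2 = 5.
With Δₒ > P the complex is low-spin.
Filling d⁵ accordingly: t2g^5 e_g^0.
Unpaired electrons: 1.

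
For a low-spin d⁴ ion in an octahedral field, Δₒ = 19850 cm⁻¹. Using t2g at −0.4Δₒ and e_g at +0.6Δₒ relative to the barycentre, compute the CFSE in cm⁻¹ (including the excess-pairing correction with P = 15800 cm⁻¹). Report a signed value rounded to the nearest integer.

The d⁴ electrons fill as t2g^4 e_g^0.
Orbital CFSE = 4(-0.4) + 0(0.6) = -1.6Δₒ = -1.6 × 19850 = -31760 cm⁻¹.
Pairing penalty: 1 pair vs 0 in the high-spin reference → 1 extra × P = 15800 cm⁻¹.
Overall CFSE = -31760 + 15800 = -15960 cm⁻¹.

-15960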